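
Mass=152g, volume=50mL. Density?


ρ = mass/volume
= 152/50
= 3.04 g/mL

3.04 g/mL


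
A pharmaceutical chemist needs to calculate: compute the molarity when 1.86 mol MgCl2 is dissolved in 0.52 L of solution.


M = n/V = 1.86/0.52 = 3.577 mol/L

3.577 M


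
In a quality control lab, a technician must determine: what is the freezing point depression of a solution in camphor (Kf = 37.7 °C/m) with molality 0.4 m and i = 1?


ΔTf = Kf × m × i
= 37.7 × 0.4 × 1
= 15.08 °C

15.08 °C


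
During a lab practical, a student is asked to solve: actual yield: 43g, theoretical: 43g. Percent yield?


% yield = actual/theoretical × 100
= 43/43 × 100
= 100.0%

100.0%


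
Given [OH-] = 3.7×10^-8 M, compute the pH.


pOH = -log10([OH-]) = -log10(3.7×10^-8)
= 8 - log10(3.7) = 7.43
pH = 14 - pOH = 14 - 7.43 = 6.57

6.57


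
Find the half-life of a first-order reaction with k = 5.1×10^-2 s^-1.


t½ = ln2/k = 0.693147/(5.1×10^-2 s^-1)
= 13.59 s

13.59 s


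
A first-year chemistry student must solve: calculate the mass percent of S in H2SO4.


M(H2SO4) = 2×1.008 + 1×32.07 + 4×16.0 = 98.086 g/mol
Mass of S = 1 × 32.07 = 32.07 g/mol
% S = 32.07/98.086 × 100 = 32.70%

32.70%


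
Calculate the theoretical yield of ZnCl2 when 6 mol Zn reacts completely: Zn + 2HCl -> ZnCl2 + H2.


Mole ratio ZnCl2:Zn = 1:1
n(ZnCl2) = 6 × 1/1 = 6.000 mol
mass = 6.000 × 136.28 = 817.68 g

817.68 g


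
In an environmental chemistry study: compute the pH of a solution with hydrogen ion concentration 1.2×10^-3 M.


pH = -log10([H+]) = -log10(1.2×10^-3)
= 3 - log10(1.2)
= 3 - 0.08
= 2.92

2.92


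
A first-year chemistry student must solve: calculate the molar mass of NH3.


M(NH3) = 1×14.01 + 3×1.008
= 14.01 + 3.02
= 17.03 g/mol

17.03 g/mol


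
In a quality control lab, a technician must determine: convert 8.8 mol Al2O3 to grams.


M(Al2O3) = 101.96 g/mol
mass = n × M = 8.8 × 101.96 = 897.25 g

897.25 g


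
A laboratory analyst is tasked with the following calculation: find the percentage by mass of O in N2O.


M(N2O) = 2×14.01 + 1×16.0 = 44.02 g/mol
Mass of O = 1 × 16.0 = 16.00 g/mol
% O = 16.00/44.02 × 100 = 36.35%

36.35%


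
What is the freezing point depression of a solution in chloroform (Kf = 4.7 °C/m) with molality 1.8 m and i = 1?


ΔTf = Kf × m × i
= 4.7 × 1.8 × 1
= 8.46 °C

8.46 °C


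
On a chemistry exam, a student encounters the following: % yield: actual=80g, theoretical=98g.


% yield = actual/theoretical × 100
= 80/98 × 100
= 81.63%

81.63%


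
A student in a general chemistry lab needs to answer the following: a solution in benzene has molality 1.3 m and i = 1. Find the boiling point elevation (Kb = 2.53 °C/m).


ΔTb = Kb × m × i
= 2.53 × 1.3 × 1
= 3.289 °C

3.289 °C


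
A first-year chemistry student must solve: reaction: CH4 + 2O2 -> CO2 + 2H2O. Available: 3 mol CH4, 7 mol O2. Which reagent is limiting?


Mole ratio available / coefficient:
  CH4: 3/1 = 3.000
  O2: 7/2 = 3.500
Smaller ratio is limiting.

CH4


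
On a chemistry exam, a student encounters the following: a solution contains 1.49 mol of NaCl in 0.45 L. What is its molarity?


M = n/V = 1.49/0.45 = 3.311 mol/L

3.311 M


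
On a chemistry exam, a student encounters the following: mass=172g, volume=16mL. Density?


ρ = mass/volume
= 172/16
= 10.75 g/mL

10.75 g/mL


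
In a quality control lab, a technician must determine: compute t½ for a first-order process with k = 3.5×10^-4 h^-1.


t½ = ln2/k = 0.693147/(3.5×10^-4 h^-1)
= 1980 h

1980 h


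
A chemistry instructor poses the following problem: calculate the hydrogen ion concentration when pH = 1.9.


[H+] = 10^(-pH) = 10^(-1.9)
= 1.26×10^-2 M

1.26×10^-2 M


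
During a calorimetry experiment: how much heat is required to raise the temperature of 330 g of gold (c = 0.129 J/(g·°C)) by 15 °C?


q = mcΔT = 330 × 0.129 × 15
= 638.55 J

638.55 J


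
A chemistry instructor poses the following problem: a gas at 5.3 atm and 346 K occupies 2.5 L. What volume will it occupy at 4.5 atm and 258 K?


P1V1/T1 = P2V2/T2
V2 = P1V1T2/(T1P2)
= 5.3×2.5×258/(346×4.5)
= 2.196 L

2.196 L


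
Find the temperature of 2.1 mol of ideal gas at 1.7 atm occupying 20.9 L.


PV = nRT  (R = 0.08206 L·atm/(mol·K))
T = PV/(nR) = 1.7×20.9/(2.1×0.08206)
= 35.53/0.172326
= 206.18 K

206.18 K


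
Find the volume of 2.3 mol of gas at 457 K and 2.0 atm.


PV = nRT  (R = 0.08206 L·atm/(mol·K))
V = nRT/P = 2.3×0.08206×457/2.0
= 43.127 L

43.127 L


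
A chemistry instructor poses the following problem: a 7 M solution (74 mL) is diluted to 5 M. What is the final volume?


C1V1 = C2V2
7 × 74 = 5 × V2
V2 = 518/5 = 103.6 mL

103.6 mL


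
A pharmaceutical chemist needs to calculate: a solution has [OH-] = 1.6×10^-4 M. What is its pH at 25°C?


pOH = -log10([OH-]) = -log10(1.6×10^-4)
= 4 - log10(1.6) = 3.8
pH = 14 - pOH = 14 - 3.8 = 10.2

10.2


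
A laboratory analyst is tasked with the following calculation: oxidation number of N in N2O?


2x + (-2) = 0, so x = +1
Oxidation number: +1

+1


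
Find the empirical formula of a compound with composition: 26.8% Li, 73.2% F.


Assume 100 g sample. Moles of each element:
  Li: 26.8/6.94 = 3.862 mol
  F: 73.2/19.0 = 3.853 mol
Divide by smallest (3.853):
  Li: 3.862/3.853 = 1.0
  F: 3.853/3.853 = 1.0
Empirical formula: LiF

LiF


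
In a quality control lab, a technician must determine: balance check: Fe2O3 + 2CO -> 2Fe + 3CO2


Equation: Fe2O3 + 2CO -> 2Fe + 3CO2
Check atoms: C: 2≠3, Fe: 2=2, O: 5≠6
Not balanced

No, not balanced


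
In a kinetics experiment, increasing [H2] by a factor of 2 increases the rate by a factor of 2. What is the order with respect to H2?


rate ∝ [H2]^n
2^n = 2 → n = 1
Order in H2: 1

1


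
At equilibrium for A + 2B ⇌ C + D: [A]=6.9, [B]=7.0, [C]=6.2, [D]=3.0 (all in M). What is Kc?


Kc = [C][D]/([A][B]^2)
= (6.2^1 × 3.0^1)/(6.9^1 × 7.0^2)
= 18.6/338.1
= 0.05501

0.05501


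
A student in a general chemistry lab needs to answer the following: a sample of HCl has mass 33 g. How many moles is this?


M(HCl) = 36.46 g/mol
n = mass/M = 33/36.46 = 0.9051 mol

0.9051 mol


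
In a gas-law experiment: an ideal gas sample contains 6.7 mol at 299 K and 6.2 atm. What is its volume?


PV = nRT  (R = 0.08206 L·atm/(mol·K))
V = nRT/P = 6.7×0.08206×299/6.2
= 26.515 L

26.515 L


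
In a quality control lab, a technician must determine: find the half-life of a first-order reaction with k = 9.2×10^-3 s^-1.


t½ = ln2/k = 0.693147/(9.2×10^-3 s^-1)
= 75.34 s

75.34 s


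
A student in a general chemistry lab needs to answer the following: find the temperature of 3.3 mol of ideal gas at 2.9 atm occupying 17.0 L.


PV = nRT  (R = 0.08206 L·atm/(mol·K))
T = PV/(nR) = 2.9×17.0/(3.3×0.08206)
= 49.30/0.270798
= 182.05 K

182.05 K


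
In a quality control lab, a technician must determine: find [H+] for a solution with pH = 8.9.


[H+] = 10^(-pH) = 10^(-8.9)
= 1.26×10^-9 M

1.26×10^-9 M


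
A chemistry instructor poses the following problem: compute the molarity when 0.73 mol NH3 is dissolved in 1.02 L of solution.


M = n/V = 0.73/1.02 = 0.716 mol/L

0.716 M


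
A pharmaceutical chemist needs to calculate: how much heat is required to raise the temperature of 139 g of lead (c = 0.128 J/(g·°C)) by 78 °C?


q = mcΔT = 139 × 0.128 × 78
= 1387.78 J

1387.78 J


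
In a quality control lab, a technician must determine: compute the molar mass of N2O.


M(N2O) = 2×14.01 + 1×16.0
= 28.02 + 16.0
= 44.02 g/mol

44.02 g/mol


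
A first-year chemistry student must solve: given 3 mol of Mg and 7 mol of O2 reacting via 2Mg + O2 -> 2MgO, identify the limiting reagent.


Mole ratio available / coefficient:
  Mg: 3/2 = 1.500
  O2: 7/1 = 7.000
Smaller ratio is limiting.

Mg


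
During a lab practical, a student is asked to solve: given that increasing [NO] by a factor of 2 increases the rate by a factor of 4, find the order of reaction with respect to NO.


rate ∝ [NO]^n
2^n = 4 → n = 2
Order in NO: 2

2


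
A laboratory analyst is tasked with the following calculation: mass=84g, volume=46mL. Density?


ρ = mass/volume
= 84/46
= 1.826 g/mL

1.826 g/mL


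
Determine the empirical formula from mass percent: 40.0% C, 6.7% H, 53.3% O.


Assume 100 g sample. Moles of each element:
  C: 40.0/12.01 = 3.331 mol
  H: 6.7/1.008 = 6.647 mol
  O: 53.3/16.0 = 3.331 mol
Divide by smallest (3.331):
  C: 3.331/3.331 = 1.0
  H: 6.647/3.331 = 2.0
  O: 3.331/3.331 = 1.0
Empirical formula: CH2O

CH2O


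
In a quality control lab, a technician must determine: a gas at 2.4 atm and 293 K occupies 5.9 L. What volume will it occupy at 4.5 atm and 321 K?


P1V1/T1 = P2V2/T2
V2 = P1V1T2/(T1P2)
= 2.4×5.9×321/(293×4.5)
= 3.447 L

3.447 L


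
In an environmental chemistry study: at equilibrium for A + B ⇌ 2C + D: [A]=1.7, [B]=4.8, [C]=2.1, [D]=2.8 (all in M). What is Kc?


Kc = [C]^2[D]/([A][B])
= (2.1^2 × 2.8^1)/(1.7^1 × 4.8^1)
= 12.348/8.16
= 1.513

1.513


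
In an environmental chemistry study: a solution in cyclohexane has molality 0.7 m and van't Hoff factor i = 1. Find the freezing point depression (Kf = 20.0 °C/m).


ΔTf = Kf × m × i
= 20.0 × 0.7 × 1
= 14.0 °C

14.0 °C


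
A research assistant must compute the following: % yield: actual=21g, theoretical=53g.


% yield = actual/theoretical × 100
= 21/53 × 100
= 39.62%

39.62%


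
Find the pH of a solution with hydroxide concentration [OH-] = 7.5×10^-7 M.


pOH = -log10([OH-]) = -log10(7.5×10^-7)
= 7 - log10(7.5) = 6.12
pH = 14 - pOH = 14 - 6.12 = 7.88

7.88


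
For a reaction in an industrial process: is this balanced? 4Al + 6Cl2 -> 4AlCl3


Equation: 4Al + 6Cl2 -> 4AlCl3
Check atoms: Al: 4=4, Cl: 12=12
Balanced

Yes, balanced


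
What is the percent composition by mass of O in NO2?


M(NO2) = 1×14.01 + 2×16.0 = 46.01 g/mol
Mass of O = 2 × 16.0 = 32.00 g/mol
% O = 32.00/46.01 × 100 = 69.55%

69.55%


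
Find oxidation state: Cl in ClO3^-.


x + 3(-2) = -1, so x = +5
Oxidation number: +5

+5


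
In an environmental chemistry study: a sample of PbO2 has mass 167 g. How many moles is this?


M(PbO2) = 239.2 g/mol
n = mass/M = 167/239.2 = 0.6982 mol

0.6982 mol


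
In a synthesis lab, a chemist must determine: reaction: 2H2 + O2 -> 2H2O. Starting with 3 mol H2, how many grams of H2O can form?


Mole ratio H2O:H2 = 2:2
n(H2O) = 3 × 2/2 = 3.000 mol
mass = 3.000 × 18.02 = 54.06 g

54.06 g


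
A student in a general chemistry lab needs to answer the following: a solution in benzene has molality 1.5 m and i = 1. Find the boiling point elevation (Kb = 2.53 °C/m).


ΔTb = Kb × m × i
= 2.53 × 1.5 × 1
= 3.795 °C

3.795 °C


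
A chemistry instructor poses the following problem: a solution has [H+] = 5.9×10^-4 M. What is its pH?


pH = -log10([H+]) = -log10(5.9×10^-4)
= 4 - log10(5.9)
= 4 - 0.77
= 3.23

3.23


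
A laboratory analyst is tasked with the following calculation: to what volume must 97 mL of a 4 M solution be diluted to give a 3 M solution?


C1V1 = C2V2
4 × 97 = 3 × V2
V2 = 388/3 = 129.33 mL

129.33 mL


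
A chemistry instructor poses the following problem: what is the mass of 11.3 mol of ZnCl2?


M(ZnCl2) = 136.28 g/mol
mass = n × M = 11.3 × 136.28 = 1539.96 g

1539.96 g


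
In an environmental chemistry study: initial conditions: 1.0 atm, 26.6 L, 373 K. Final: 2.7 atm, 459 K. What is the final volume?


P1V1/T1 = P2V2/T2
V2 = P1V1T2/(T1P2)
= 1.0×26.6×459/(373×2.7)
= 12.123 L

12.123 L


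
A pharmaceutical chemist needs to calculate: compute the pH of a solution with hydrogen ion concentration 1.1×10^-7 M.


pH = -log10([H+]) = -log10(1.1×10^-7)
= 7 - log10(1.1)
= 7 - 0.04
= 6.96

6.96


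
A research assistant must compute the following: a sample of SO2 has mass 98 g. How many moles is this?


M(SO2) = 64.07 g/mol
n = mass/M = 98/64.07 = 1.5296 mol

1.5296 mol


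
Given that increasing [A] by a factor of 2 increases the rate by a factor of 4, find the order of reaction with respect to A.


rate ∝ [A]^n
2^n = 4 → n = 2
Order in A: 2

2


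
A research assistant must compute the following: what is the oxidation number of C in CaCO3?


(+2) + x + 3(-2) = 0, so x = +4
Oxidation number: +4

+4


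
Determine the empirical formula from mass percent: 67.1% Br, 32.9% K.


Assume 100 g sample. Moles of each element:
  Br: 67.1/79.9 = 0.84 mol
  K: 32.9/39.1 = 0.841 mol
Divide by smallest (0.84):
  Br: 0.84/0.84 = 1.0
  K: 0.841/0.84 = 1.0
Empirical formula: KBr

KBr


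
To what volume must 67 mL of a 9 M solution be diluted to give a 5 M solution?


C1V1 = C2V2
9 × 67 = 5 × V2
V2 = 603/5 = 120.6 mL

120.6 mL


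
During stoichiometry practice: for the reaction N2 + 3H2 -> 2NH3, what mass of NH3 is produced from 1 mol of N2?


Mole ratio NH3:N2 = 2:1
n(NH3) = 1 × 2/1 = 2.000 mol
mass = 2.000 × 17.03 = 34.06 g

34.06 g


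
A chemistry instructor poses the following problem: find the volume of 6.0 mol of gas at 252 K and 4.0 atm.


PV = nRT  (R = 0.08206 L·atm/(mol·K))
V = nRT/P = 6.0×0.08206×252/4.0
= 31.019 L

31.019 L


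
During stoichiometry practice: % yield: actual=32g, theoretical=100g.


% yield = actual/theoretical × 100
= 32/100 × 100
= 32.0%

32.0%


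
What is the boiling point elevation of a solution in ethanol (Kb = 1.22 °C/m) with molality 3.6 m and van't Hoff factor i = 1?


ΔTb = Kb × m × i
= 1.22 × 3.6 × 1
= 4.392 °C

4.392 °C


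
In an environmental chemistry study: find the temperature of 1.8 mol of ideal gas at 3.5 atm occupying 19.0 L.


PV = nRT  (R = 0.08206 L·atm/(mol·K))
T = PV/(nR) = 3.5×19.0/(1.8×0.08206)
= 66.50/0.147708
= 450.21 K

450.21 K


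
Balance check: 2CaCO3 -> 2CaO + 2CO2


Equation: 2CaCO3 -> 2CaO + 2CO2
Check atoms: C: 2=2, Ca: 2=2, O: 6=6
Balanced

Yes, balanced


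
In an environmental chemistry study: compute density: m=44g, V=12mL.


ρ = mass/volume
= 44/12
= 3.667 g/mL

3.667 g/mL


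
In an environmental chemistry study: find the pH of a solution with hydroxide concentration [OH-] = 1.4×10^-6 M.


pOH = -log10([OH-]) = -log10(1.4×10^-6)
= 6 - log10(1.4) = 5.85
pH = 14 - pOH = 14 - 5.85 = 8.15

8.15


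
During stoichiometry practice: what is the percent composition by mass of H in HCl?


M(HCl) = 1×1.008 + 1×35.45 = 36.458 g/mol
Mass of H = 1 × 1.008 = 1.008 g/mol
% H = 1.008/36.458 × 100 = 2.76%

2.76%


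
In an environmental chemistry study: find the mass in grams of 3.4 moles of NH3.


M(NH3) = 17.03 g/mol
mass = n × M = 3.4 × 17.03 = 57.90 g

57.90 g


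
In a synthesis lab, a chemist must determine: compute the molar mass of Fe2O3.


M(Fe2O3) = 2×55.85 + 3×16.0
= 111.7 + 48.0
= 159.7 g/mol

159.7 g/mol


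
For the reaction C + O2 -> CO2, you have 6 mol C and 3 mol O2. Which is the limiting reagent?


Mole ratio available / coefficient:
  C: 6/1 = 6.000
  O2: 3/1 = 3.000
Smaller ratio is limiting.

O2


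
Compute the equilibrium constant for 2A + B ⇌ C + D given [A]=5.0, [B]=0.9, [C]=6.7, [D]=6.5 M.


Kc = [C][D]/([A]^2[B])
= (6.7^1 × 6.5^1)/(5.0^2 × 0.9^1)
= 43.55/22.5
= 1.936

1.936


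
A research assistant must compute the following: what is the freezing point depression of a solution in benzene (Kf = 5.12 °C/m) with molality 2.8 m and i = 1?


ΔTf = Kf × m × i
= 5.12 × 2.8 × 1
= 14.336 °C

14.336 °C


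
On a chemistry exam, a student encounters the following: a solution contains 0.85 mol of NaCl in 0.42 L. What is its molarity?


M = n/V = 0.85/0.42 = 2.024 mol/L

2.024 M


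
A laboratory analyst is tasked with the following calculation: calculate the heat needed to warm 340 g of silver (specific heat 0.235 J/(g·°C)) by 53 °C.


q = mcΔT = 340 × 0.235 × 53
= 4234.70 J

4234.70 J


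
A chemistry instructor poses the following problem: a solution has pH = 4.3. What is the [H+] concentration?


[H+] = 10^(-pH) = 10^(-4.3)
= 5.01×10^-5 M

5.01×10^-5 M


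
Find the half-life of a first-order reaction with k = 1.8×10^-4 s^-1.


t½ = ln2/k = 0.693147/(1.8×10^-4 s^-1)
= 3851 s

3851 s


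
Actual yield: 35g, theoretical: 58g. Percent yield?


% yield = actual/theoretical × 100
= 35/58 × 100
= 60.34%

60.34%


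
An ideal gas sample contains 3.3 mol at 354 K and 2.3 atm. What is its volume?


PV = nRT  (R = 0.08206 L·atm/(mol·K))
V = nRT/P = 3.3×0.08206×354/2.3
= 41.679 L

41.679 L


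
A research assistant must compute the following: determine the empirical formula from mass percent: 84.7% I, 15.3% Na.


Assume 100 g sample. Moles of each element:
  I: 84.7/126.9 = 0.667 mol
  Na: 15.3/22.99 = 0.666 mol
Divide by smallest (0.666):
  I: 0.667/0.666 = 1.0
  Na: 0.666/0.666 = 1.0
Empirical formula: NaI

NaI


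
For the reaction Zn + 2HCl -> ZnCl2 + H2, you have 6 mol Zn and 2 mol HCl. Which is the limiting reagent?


Mole ratio available / coefficient:
  Zn: 6/1 = 6.000
  HCl: 2/2 = 1.000
Smaller ratio is limiting.

HCl


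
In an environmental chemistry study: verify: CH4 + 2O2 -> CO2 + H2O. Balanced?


Equation: CH4 + 2O2 -> CO2 + H2O
Check atoms: C: 1=1, H: 4≠2, O: 4≠3
Not balanced

No, not balanced


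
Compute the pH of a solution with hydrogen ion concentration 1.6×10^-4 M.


pH = -log10([H+]) = -log10(1.6×10^-4)
= 4 - log10(1.6)
= 4 - 0.2
= 3.8

3.8


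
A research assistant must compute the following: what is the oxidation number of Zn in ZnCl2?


Zn is +2
Oxidation number: +2

+2


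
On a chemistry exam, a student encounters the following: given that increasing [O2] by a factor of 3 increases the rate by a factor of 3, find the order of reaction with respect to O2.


rate ∝ [O2]^n
3^n = 3 → n = 1
Order in O2: 1

1


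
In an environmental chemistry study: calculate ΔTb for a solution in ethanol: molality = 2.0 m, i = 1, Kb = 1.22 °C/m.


ΔTb = Kb × m × i
= 1.22 × 2.0 × 1
= 2.44 °C

2.44 °C


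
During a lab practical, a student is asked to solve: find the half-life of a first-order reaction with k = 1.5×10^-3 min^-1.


t½ = ln2/k = 0.693147/(1.5×10^-3 min^-1)
= 462.1 min

462.1 min


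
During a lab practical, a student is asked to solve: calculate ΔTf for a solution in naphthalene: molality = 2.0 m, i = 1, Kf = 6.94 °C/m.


ΔTf = Kf × m × i
= 6.94 × 2.0 × 1
= 13.88 °C

13.88 °C


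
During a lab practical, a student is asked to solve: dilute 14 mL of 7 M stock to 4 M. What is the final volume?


C1V1 = C2V2
7 × 14 = 4 × V2
V2 = 98/4 = 24.5 mL

24.5 mL


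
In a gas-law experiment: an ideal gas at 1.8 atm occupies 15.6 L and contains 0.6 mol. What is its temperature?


PV = nRT  (R = 0.08206 L·atm/(mol·K))
T = PV/(nR) = 1.8×15.6/(0.6×0.08206)
= 28.08/0.049236
= 570.31 K

570.31 K


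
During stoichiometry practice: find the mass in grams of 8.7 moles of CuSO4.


M(CuSO4) = 159.62 g/mol
mass = n × M = 8.7 × 159.62 = 1388.69 g

1388.69 g


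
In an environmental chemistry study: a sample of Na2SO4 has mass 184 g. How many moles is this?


M(Na2SO4) = 142.05 g/mol
n = mass/M = 184/142.05 = 1.2953 mol

1.2953 mol


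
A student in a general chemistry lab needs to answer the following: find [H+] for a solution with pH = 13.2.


[H+] = 10^(-pH) = 10^(-13.2)
= 6.31×10^-14 M

6.31×10^-14 M


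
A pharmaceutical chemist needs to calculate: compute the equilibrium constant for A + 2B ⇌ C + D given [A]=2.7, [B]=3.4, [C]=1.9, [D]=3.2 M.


Kc = [C][D]/([A][B]^2)
= (1.9^1 × 3.2^1)/(2.7^1 × 3.4^2)
= 6.08/31.212
= 0.1948

0.1948


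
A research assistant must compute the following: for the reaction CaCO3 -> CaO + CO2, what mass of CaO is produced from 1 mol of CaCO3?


Mole ratio CaO:CaCO3 = 1:1
n(CaO) = 1 × 1/1 = 1.000 mol
mass = 1.000 × 56.08 = 56.08 g

56.08 g


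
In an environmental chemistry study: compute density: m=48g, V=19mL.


ρ = mass/volume
= 48/19
= 2.526 g/mL

2.526 g/mL


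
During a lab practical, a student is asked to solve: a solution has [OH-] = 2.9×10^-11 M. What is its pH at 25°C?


pOH = -log10([OH-]) = -log10(2.9×10^-11)
= 11 - log10(2.9) = 10.54
pH = 14 - pOH = 14 - 10.54 = 3.46

3.46


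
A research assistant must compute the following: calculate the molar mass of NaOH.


M(NaOH) = 1×22.99 + 1×16.0 + 1×1.008
= 22.99 + 16.0 + 1.01
= 40.0 g/mol

40.0 g/mol


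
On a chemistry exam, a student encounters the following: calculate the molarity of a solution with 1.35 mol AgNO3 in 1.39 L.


M = n/V = 1.35/1.39 = 0.971 mol/L

0.971 M


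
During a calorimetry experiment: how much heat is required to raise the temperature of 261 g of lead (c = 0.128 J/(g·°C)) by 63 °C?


q = mcΔT = 261 × 0.128 × 63
= 2104.70 J

2104.70 J


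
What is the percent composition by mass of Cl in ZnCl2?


M(ZnCl2) = 1×65.38 + 2×35.45 = 136.28 g/mol
Mass of Cl = 2 × 35.45 = 70.90 g/mol
% Cl = 70.90/136.28 × 100 = 52.03%

52.03%


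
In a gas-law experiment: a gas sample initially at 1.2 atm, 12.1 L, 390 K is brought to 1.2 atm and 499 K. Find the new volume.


P1V1/T1 = P2V2/T2
V2 = P1V1T2/(T1P2)
= 1.2×12.1×499/(390×1.2)
= 15.482 L

15.482 L


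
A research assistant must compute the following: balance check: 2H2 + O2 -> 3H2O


Equation: 2H2 + O2 -> 3H2O
Check atoms: H: 4≠6, O: 2≠3
Not balanced

No, not balanced


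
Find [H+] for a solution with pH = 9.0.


[H+] = 10^(-pH) = 10^(-9.0)
= 1.0×10^-9 M

1.0×10^-9 M


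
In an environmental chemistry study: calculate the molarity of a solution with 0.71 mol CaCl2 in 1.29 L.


M = n/V = 0.71/1.29 = 0.550 mol/L

0.550 M


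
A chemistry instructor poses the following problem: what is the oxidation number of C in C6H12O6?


6x + 12(+1) + 6(-2) = 0, so x = +0
Oxidation number: +0

+0


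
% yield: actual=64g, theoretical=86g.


% yield = actual/theoretical × 100
= 64/86 × 100
= 74.42%

74.42%


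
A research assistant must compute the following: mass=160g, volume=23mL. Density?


ρ = mass/volume
= 160/23
= 6.957 g/mL

6.957 g/mL


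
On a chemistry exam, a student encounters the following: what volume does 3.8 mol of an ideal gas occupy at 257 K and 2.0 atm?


PV = nRT  (R = 0.08206 L·atm/(mol·K))
V = nRT/P = 3.8×0.08206×257/2.0
= 40.07 L

40.07 L


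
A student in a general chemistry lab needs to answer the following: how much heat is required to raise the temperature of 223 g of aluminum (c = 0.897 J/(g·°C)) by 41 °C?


q = mcΔT = 223 × 0.897 × 41
= 8201.27 J

8201.27 J


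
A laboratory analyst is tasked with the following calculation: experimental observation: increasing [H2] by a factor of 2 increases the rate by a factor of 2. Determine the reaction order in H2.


rate ∝ [H2]^n
2^n = 2 → n = 1
Order in H2: 1

1


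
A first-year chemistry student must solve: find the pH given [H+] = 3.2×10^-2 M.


pH = -log10([H+]) = -log10(3.2×10^-2)
= 2 - log10(3.2)
= 2 - 0.51
= 1.49

1.49


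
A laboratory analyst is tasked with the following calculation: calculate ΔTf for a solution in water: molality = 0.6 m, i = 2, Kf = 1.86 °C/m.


ΔTf = Kf × m × i
= 1.86 × 0.6 × 2
= 2.232 °C

2.232 °C


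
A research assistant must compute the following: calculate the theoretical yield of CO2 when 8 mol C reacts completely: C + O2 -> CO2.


Mole ratio CO2:C = 1:1
n(CO2) = 8 × 1/1 = 8.000 mol
mass = 8.000 × 44.01 = 352.08 g

352.08 g


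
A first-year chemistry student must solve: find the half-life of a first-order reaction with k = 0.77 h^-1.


t½ = ln2/k = 0.693147/(0.77 h^-1)
= 0.9002 h

0.9002 h


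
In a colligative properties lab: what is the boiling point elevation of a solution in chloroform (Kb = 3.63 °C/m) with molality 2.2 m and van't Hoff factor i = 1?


ΔTb = Kb × m × i
= 3.63 × 2.2 × 1
= 7.986 °C

7.986 °C


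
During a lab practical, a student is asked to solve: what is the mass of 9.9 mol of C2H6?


M(C2H6) = 30.07 g/mol
mass = n × M = 9.9 × 30.07 = 297.69 g

297.69 g


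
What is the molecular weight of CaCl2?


M(CaCl2) = 1×40.08 + 2×35.45
= 40.08 + 70.9
= 110.98 g/mol

110.98 g/mol


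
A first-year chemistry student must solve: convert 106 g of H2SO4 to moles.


M(H2SO4) = 98.09 g/mol
n = mass/M = 106/98.09 = 1.0806 mol

1.0806 mol


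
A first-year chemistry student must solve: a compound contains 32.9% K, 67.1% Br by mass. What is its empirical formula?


Assume 100 g sample. Moles of each element:
  K: 32.9/39.1 = 0.841 mol
  Br: 67.1/79.9 = 0.84 mol
Divide by smallest (0.84):
  K: 0.841/0.84 = 1.0
  Br: 0.84/0.84 = 1.0
Empirical formula: KBr

KBr


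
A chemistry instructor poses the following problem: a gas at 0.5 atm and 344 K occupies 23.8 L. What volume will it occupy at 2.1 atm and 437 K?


P1V1/T1 = P2V2/T2
V2 = P1V1T2/(T1P2)
= 0.5×23.8×437/(344×2.1)
= 7.199 L

7.199 L


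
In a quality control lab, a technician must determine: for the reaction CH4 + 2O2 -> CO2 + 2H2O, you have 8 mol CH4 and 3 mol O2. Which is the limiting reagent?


Mole ratio available / coefficient:
  CH4: 8/1 = 8.000
  O2: 3/2 = 1.500
Smaller ratio is limiting.

O2


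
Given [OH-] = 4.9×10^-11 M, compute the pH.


pOH = -log10([OH-]) = -log10(4.9×10^-11)
= 11 - log10(4.9) = 10.31
pH = 14 - pOH = 14 - 10.31 = 3.69

3.69


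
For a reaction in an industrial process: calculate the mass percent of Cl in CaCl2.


M(CaCl2) = 1×40.08 + 2×35.45 = 110.98 g/mol
Mass of Cl = 2 × 35.45 = 70.90 g/mol
% Cl = 70.90/110.98 × 100 = 63.89%

63.89%


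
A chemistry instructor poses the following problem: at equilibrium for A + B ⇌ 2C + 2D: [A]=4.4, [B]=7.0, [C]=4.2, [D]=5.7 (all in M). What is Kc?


Kc = [C]^2[D]^2/([A][B])
= (4.2^2 × 5.7^2)/(4.4^1 × 7.0^1)
= 573.1236/30.8
= 18.61

18.61


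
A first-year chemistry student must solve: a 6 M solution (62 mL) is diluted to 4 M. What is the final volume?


C1V1 = C2V2
6 × 62 = 4 × V2
V2 = 372/4 = 93.0 mL

93.0 mL


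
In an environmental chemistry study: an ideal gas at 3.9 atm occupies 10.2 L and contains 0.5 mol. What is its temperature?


PV = nRT  (R = 0.08206 L·atm/(mol·K))
T = PV/(nR) = 3.9×10.2/(0.5×0.08206)
= 39.78/0.041030
= 969.53 K

969.53 K


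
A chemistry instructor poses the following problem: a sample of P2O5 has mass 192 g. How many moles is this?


M(P2O5) = 141.94 g/mol
n = mass/M = 192/141.94 = 1.3527 mol

1.3527 mol


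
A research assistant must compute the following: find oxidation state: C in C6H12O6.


6x + 12(+1) + 6(-2) = 0, so x = +0
Oxidation number: +0

+0


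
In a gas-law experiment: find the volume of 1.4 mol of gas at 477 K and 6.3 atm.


PV = nRT  (R = 0.08206 L·atm/(mol·K))
V = nRT/P = 1.4×0.08206×477/6.3
= 8.698 L

8.698 L


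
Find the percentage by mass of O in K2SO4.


M(K2SO4) = 2×39.1 + 1×32.07 + 4×16.0 = 174.27 g/mol
Mass of O = 4 × 16.0 = 64.00 g/mol
% O = 64.00/174.27 × 100 = 36.72%

36.72%


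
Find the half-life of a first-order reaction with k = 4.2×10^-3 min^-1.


t½ = ln2/k = 0.693147/(4.2×10^-3 min^-1)
= 165.0 min

165.0 min


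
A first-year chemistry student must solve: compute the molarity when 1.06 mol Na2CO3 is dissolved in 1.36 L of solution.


M = n/V = 1.06/1.36 = 0.779 mol/L

0.779 M


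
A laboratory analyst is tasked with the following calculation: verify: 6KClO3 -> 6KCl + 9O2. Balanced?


Equation: 6KClO3 -> 6KCl + 9O2
Check atoms: Cl: 6=6, K: 6=6, O: 18=18
Balanced

Yes, balanced


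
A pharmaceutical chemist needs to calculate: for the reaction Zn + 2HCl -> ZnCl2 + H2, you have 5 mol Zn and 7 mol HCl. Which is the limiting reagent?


Mole ratio available / coefficient:
  Zn: 5/1 = 5.000
  HCl: 7/2 = 3.500
Smaller ratio is limiting.

HCl


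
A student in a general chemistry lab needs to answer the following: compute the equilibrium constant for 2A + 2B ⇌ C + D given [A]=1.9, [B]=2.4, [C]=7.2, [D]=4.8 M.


Kc = [C][D]/([A]^2[B]^2)
= (7.2^1 × 4.8^1)/(1.9^2 × 2.4^2)
= 34.56/20.7936
= 1.662

1.662


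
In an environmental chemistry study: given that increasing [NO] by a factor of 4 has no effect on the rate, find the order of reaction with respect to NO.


rate ∝ [NO]^n
rate ∝ [NO]^0
Order in NO: 0

0


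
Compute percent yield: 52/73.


% yield = actual/theoretical × 100
= 52/73 × 100
= 71.23%

71.23%


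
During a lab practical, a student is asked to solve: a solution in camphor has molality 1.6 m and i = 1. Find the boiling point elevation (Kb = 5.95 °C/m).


ΔTb = Kb × m × i
= 5.95 × 1.6 × 1
= 9.52 °C

9.52 °C


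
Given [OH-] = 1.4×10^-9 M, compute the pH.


pOH = -log10([OH-]) = -log10(1.4×10^-9)
= 9 - log10(1.4) = 8.85
pH = 14 - pOH = 14 - 8.85 = 5.15

5.15


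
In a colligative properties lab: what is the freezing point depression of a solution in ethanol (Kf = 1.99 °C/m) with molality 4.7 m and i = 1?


ΔTf = Kf × m × i
= 1.99 × 4.7 × 1
= 9.353 °C

9.353 °C


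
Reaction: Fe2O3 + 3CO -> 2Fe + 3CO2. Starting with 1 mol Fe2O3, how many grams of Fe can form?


Mole ratio Fe:Fe2O3 = 2:1
n(Fe) = 1 × 2/1 = 2.000 mol
mass = 2.000 × 55.85 = 111.7 g

111.7 g


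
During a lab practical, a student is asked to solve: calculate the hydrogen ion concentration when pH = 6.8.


[H+] = 10^(-pH) = 10^(-6.8)
= 1.58×10^-7 M

1.58×10^-7 M


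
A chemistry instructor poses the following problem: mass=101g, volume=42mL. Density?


ρ = mass/volume
= 101/42
= 2.405 g/mL

2.405 g/mL


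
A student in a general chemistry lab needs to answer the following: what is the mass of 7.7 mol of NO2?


M(NO2) = 46.01 g/mol
mass = n × M = 7.7 × 46.01 = 354.28 g

354.28 g


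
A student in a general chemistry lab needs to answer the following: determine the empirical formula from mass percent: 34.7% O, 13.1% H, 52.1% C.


Assume 100 g sample. Moles of each element:
  O: 34.7/16.0 = 2.169 mol
  H: 13.1/1.008 = 12.996 mol
  C: 52.1/12.01 = 4.338 mol
Divide by smallest (2.169):
  O: 2.169/2.169 = 1.0
  H: 12.996/2.169 = 5.99
  C: 4.338/2.169 = 2.0
Empirical formula: C2H6O

C2H6O


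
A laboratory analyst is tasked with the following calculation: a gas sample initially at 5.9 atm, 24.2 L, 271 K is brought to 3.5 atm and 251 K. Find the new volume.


P1V1/T1 = P2V2/T2
V2 = P1V1T2/(T1P2)
= 5.9×24.2×251/(271×3.5)
= 37.784 L

37.784 L


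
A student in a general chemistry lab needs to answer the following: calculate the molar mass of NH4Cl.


M(NH4Cl) = 1×14.01 + 4×1.008 + 1×35.45
= 14.01 + 4.03 + 35.45
= 53.49 g/mol

53.49 g/mol


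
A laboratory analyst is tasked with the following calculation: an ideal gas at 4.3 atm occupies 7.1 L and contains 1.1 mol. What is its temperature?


PV = nRT  (R = 0.08206 L·atm/(mol·K))
T = PV/(nR) = 4.3×7.1/(1.1×0.08206)
= 30.53/0.090266
= 338.22 K

338.22 K


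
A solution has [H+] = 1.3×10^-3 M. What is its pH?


pH = -log10([H+]) = -log10(1.3×10^-3)
= 3 - log10(1.3)
= 3 - 0.11
= 2.89

2.89


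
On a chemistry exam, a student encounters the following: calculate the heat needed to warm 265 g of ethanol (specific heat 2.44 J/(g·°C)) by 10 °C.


q = mcΔT = 265 × 2.44 × 10
= 6466.00 J

6466.00 J


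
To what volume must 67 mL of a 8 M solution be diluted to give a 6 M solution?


C1V1 = C2V2
8 × 67 = 6 × V2
V2 = 536/6 = 89.33 mL

89.33 mL


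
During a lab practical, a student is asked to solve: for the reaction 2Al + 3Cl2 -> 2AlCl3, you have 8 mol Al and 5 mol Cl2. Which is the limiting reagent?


Mole ratio available / coefficient:
  Al: 8/2 = 4.000
  Cl2: 5/3 = 1.667
Smaller ratio is limiting.

Cl2


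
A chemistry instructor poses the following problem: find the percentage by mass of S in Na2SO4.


M(Na2SO4) = 2×22.99 + 1×32.07 + 4×16.0 = 142.05 g/mol
Mass of S = 1 × 32.07 = 32.07 g/mol
% S = 32.07/142.05 × 100 = 22.58%

22.58%


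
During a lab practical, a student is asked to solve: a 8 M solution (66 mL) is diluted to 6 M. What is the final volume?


C1V1 = C2V2
8 × 66 = 6 × V2
V2 = 528/6 = 88.0 mL

88.0 mL


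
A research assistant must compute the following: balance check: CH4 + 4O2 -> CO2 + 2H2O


Equation: CH4 + 4O2 -> CO2 + 2H2O
Check atoms: C: 1=1, H: 4=4, O: 8≠4
Not balanced

No, not balanced


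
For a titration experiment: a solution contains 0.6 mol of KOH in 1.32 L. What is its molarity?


M = n/V = 0.6/1.32 = 0.455 mol/L

0.455 M


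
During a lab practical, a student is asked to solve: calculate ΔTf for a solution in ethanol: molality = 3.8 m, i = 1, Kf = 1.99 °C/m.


ΔTf = Kf × m × i
= 1.99 × 3.8 × 1
= 7.562 °C

7.562 °C


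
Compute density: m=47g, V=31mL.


ρ = mass/volume
= 47/31
= 1.516 g/mL

1.516 g/mL


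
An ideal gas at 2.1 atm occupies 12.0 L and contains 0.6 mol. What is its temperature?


PV = nRT  (R = 0.08206 L·atm/(mol·K))
T = PV/(nR) = 2.1×12.0/(0.6×0.08206)
= 25.20/0.049236
= 511.82 K

511.82 K


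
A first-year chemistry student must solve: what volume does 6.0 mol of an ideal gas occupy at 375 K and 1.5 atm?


PV = nRT  (R = 0.08206 L·atm/(mol·K))
V = nRT/P = 6.0×0.08206×375/1.5
= 123.09 L

123.09 L


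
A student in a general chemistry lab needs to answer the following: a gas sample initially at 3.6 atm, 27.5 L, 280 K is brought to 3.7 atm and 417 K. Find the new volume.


P1V1/T1 = P2V2/T2
V2 = P1V1T2/(T1P2)
= 3.6×27.5×417/(280×3.7)
= 39.848 L

39.848 L


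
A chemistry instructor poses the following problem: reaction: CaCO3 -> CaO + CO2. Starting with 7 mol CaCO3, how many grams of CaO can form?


Mole ratio CaO:CaCO3 = 1:1
n(CaO) = 7 × 1/1 = 7.000 mol
mass = 7.000 × 56.08 = 392.56 g

392.56 g


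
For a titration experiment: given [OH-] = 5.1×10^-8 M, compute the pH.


pOH = -log10([OH-]) = -log10(5.1×10^-8)
= 8 - log10(5.1) = 7.29
pH = 14 - pOH = 14 - 7.29 = 6.71

6.71


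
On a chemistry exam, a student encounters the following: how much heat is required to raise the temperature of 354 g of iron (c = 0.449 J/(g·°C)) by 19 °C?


q = mcΔT = 354 × 0.449 × 19
= 3019.97 J

3019.97 J


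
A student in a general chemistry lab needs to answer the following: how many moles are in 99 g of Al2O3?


M(Al2O3) = 101.96 g/mol
n = mass/M = 99/101.96 = 0.971 mol

0.971 mol


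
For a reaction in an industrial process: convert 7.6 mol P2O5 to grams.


M(P2O5) = 141.94 g/mol
mass = n × M = 7.6 × 141.94 = 1078.74 g

1078.74 g


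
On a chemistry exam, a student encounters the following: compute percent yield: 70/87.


% yield = actual/theoretical × 100
= 70/87 × 100
= 80.46%

80.46%


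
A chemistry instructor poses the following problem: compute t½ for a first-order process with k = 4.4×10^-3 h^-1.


t½ = ln2/k = 0.693147/(4.4×10^-3 h^-1)
= 157.5 h

157.5 h


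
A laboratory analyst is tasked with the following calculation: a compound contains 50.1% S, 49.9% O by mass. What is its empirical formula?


Assume 100 g sample. Moles of each element:
  S: 50.1/32.07 = 1.562 mol
  O: 49.9/16.0 = 3.119 mol
Divide by smallest (1.562):
  S: 1.562/1.562 = 1.0
  O: 3.119/1.562 = 2.0
Empirical formula: SO2

SO2


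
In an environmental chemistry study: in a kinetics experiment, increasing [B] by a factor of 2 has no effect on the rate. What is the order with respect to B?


rate ∝ [B]^n
rate ∝ [B]^0
Order in B: 0

0


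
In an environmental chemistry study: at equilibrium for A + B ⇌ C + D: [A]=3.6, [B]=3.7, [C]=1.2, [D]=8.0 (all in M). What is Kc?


Kc = [C][D]/([A][B])
= (1.2^1 × 8.0^1)/(3.6^1 × 3.7^1)
= 9.6/13.32
= 0.7207

0.7207


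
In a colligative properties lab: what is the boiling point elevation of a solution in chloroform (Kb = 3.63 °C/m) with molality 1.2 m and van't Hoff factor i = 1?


ΔTb = Kb × m × i
= 3.63 × 1.2 × 1
= 4.356 °C

4.356 °C


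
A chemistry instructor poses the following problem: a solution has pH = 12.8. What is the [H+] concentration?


[H+] = 10^(-pH) = 10^(-12.8)
= 1.58×10^-13 M

1.58×10^-13 M


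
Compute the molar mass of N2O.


M(N2O) = 2×14.01 + 1×16.0
= 28.02 + 16.0
= 44.02 g/mol

44.02 g/mol


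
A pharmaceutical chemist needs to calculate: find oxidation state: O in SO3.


O is usually -2
Oxidation number: -2

-2


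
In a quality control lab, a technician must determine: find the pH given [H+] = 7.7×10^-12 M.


pH = -log10([H+]) = -log10(7.7×10^-12)
= 12 - log10(7.7)
= 12 - 0.89
= 11.11

11.11


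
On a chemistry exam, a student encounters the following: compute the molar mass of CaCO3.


M(CaCO3) = 1×40.08 + 1×12.01 + 3×16.0
= 40.08 + 12.01 + 48.0
= 100.09 g/mol

100.09 g/mol


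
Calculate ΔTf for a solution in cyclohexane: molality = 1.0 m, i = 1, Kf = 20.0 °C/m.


ΔTf = Kf × m × i
= 20.0 × 1.0 × 1
= 20.0 °C

20.0 °C


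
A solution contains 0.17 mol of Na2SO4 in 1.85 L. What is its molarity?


M = n/V = 0.17/1.85 = 0.092 mol/L

0.092 M


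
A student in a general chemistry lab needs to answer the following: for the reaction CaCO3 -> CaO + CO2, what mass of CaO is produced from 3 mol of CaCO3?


Mole ratio CaO:CaCO3 = 1:1
n(CaO) = 3 × 1/1 = 3.000 mol
mass = 3.000 × 56.08 = 168.24 g

168.24 g


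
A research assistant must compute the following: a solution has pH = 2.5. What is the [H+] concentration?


[H+] = 10^(-pH) = 10^(-2.5)
= 3.16×10^-3 M

3.16×10^-3 M


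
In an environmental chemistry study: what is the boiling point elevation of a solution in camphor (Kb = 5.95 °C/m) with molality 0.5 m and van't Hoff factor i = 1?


ΔTb = Kb × m × i
= 5.95 × 0.5 × 1
= 2.975 °C

2.975 °C


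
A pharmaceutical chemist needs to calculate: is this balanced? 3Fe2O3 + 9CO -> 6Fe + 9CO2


Equation: 3Fe2O3 + 9CO -> 6Fe + 9CO2
Check atoms: C: 9=9, Fe: 6=6, O: 18=18
Balanced

Yes, balanced


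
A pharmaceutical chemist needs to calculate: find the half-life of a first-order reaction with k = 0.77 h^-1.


t½ = ln2/k = 0.693147/(0.77 h^-1)
= 0.9002 h

0.9002 h


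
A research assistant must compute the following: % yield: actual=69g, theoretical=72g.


% yield = actual/theoretical × 100
= 69/72 × 100
= 95.83%

95.83%


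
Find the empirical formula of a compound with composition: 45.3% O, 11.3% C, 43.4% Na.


Assume 100 g sample. Moles of each element:
  O: 45.3/16.0 = 2.831 mol
  C: 11.3/12.01 = 0.941 mol
  Na: 43.4/22.99 = 1.888 mol
Divide by smallest (0.941):
  O: 2.831/0.941 = 3.01
  C: 0.941/0.941 = 1.0
  Na: 1.888/0.941 = 2.01
Empirical formula: Na2CO3

Na2CO3


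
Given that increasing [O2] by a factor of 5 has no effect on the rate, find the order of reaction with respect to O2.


rate ∝ [O2]^n
rate ∝ [O2]^0
Order in O2: 0

0


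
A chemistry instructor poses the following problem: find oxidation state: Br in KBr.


halide: -1
Oxidation number: -1

-1


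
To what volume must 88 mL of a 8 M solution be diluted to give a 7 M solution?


C1V1 = C2V2
8 × 88 = 7 × V2
V2 = 704/7 = 100.57 mL

100.57 mL


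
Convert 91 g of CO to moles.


M(CO) = 28.01 g/mol
n = mass/M = 91/28.01 = 3.2488 mol

3.2488 mol


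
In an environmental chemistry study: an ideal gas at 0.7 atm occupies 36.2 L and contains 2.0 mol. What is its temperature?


PV = nRT  (R = 0.08206 L·atm/(mol·K))
T = PV/(nR) = 0.7×36.2/(2.0×0.08206)
= 25.34/0.164120
= 154.40 K

154.40 K
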